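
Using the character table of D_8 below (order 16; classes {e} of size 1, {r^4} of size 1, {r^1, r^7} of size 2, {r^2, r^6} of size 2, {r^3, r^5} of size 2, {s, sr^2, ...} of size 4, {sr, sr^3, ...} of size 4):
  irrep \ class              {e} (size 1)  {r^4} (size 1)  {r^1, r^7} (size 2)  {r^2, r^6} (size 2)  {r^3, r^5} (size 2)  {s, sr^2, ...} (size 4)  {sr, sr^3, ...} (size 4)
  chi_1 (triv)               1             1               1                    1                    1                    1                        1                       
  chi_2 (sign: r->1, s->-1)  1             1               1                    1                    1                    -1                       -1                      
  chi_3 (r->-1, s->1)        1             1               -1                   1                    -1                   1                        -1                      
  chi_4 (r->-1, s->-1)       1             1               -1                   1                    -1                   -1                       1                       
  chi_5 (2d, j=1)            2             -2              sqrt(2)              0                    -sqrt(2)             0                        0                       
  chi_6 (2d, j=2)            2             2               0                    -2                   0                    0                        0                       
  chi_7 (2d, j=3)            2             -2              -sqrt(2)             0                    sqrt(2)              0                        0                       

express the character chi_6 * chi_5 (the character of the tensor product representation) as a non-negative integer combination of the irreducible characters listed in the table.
chi_6 tensor chi_5 = chi_5 + chi_7 (all other irreducibles have multiplicity 0).

Explanation: The character of a tensor product is the pointwise product (chi_6 * chi_5)(C) = chi_6(C) * chi_5(C):
  {e}: (2)*(2), {r^4}: (2)*(-2), {r^1, r^7}: (0)*(sqrt(2)), {r^2, r^6}: (-2)*(0), {r^3, r^5}: (0)*(-sqrt(2)), {s, sr^2, ...}: (0)*(0), {sr, sr^3, ...}: (0)*(0)
so (chi_6 * chi_5) takes values
  {e} -> 4, {r^4} -> -4, {r^1, r^7} -> 0, {r^2, r^6} -> 0, {r^3, r^5} -> 0, {s, sr^2, ...} -> 0, {sr, sr^3, ...} -> 0.
Now take the inner product of this character with each irreducible chi from the table, <chi_6*chi_5, chi> = (1/16) sum_C |C| (chi_6*chi_5)(C) conj(chi(C)):
  <chi_6*chi_5, chi_1> = (1/16)[1*(4)*conj(1) + 1*(-4)*conj(1) + 2*(0)*conj(1) + 2*(0)*conj(1) + 2*(0)*conj(1) + 4*(0)*conj(1) + 4*(0)*conj(1)]
      = (1/16)[(4) + (-4) + (0) + (0) + (0) + (0) + (0)] = 0/16 = 0
  <chi_6*chi_5, chi_2> = (1/16)[1*(4)*conj(1) + 1*(-4)*conj(1) + 2*(0)*conj(1) + 2*(0)*conj(1) + 2*(0)*conj(1) + 4*(0)*conj(-1) + 4*(0)*conj(-1)]
      = (1/16)[(4) + (-4) + (0) + (0) + (0) + (0) + (0)] = 0/16 = 0
  <chi_6*chi_5, chi_3> = (1/16)[1*(4)*conj(1) + 1*(-4)*conj(1) + 2*(0)*conj(-1) + 2*(0)*conj(1) + 2*(0)*conj(-1) + 4*(0)*conj(1) + 4*(0)*conj(-1)]
      = (1/16)[(4) + (-4) + (0) + (0) + (0) + (0) + (0)] = 0/16 = 0
  <chi_6*chi_5, chi_4> = (1/16)[1*(4)*conj(1) + 1*(-4)*conj(1) + 2*(0)*conj(-1) + 2*(0)*conj(1) + 2*(0)*conj(-1) + 4*(0)*conj(-1) + 4*(0)*conj(1)]
      = (1/16)[(4) + (-4) + (0) + (0) + (0) + (0) + (0)] = 0/16 = 0
  <chi_6*chi_5, chi_5> = (1/16)[1*(4)*conj(2) + 1*(-4)*conj(-2) + 2*(0)*conj(sqrt(2)) + 2*(0)*conj(0) + 2*(0)*conj(-sqrt(2)) + 4*(0)*conj(0) + 4*(0)*conj(0)]
      = (1/16)[(8) + (8) + (0) + (0) + (0) + (0) + (0)] = 16/16 = 1
  <chi_6*chi_5, chi_6> = (1/16)[1*(4)*conj(2) + 1*(-4)*conj(2) + 2*(0)*conj(0) + 2*(0)*conj(-2) + 2*(0)*conj(0) + 4*(0)*conj(0) + 4*(0)*conj(0)]
      = (1/16)[(8) + (-8) + (0) + (0) + (0) + (0) + (0)] = 0/16 = 0
  <chi_6*chi_5, chi_7> = (1/16)[1*(4)*conj(2) + 1*(-4)*conj(-2) + 2*(0)*conj(-sqrt(2)) + 2*(0)*conj(0) + 2*(0)*conj(sqrt(2)) + 4*(0)*conj(0) + 4*(0)*conj(0)]
      = (1/16)[(8) + (8) + (0) + (0) + (0) + (0) + (0)] = 16/16 = 1
Hence the multiplicities are chi_5: 1, chi_7: 1. Dimension check: dim(chi_6)*dim(chi_5) = 2*2 = 4 and sum (mult * dim) = 1*2 + 1*2 = 4.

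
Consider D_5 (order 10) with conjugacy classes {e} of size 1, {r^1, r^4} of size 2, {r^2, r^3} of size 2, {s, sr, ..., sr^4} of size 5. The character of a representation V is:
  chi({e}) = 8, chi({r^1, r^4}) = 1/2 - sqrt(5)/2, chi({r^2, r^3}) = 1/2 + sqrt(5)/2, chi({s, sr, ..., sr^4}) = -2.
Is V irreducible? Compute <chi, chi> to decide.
Not irreducible (reducible): <chi, chi> = 9 > 1.

<chi, chi> = (1/|G|) sum_C |C| * |chi(C)|^2 = (1/10)[1*|8|^2 + 2*|1/2 - sqrt(5)/2|^2 + 2*|1/2 + sqrt(5)/2|^2 + 5*|-2|^2]
  = (1/10)[(64) + (3 - sqrt(5)) + (sqrt(5) + 3) + (20)] = 90/10 = 9.
A character is irreducible iff <chi, chi> = 1, so this representation is reducible.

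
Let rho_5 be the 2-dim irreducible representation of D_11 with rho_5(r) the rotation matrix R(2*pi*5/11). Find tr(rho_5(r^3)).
chi_{rho_5}(r^3) = 2*cos(2*pi*5*3/11) = -2*cos(3*pi/11)

Derivation: rho_5(r^3) is rotation by angle 2*pi*5*3/11, whose trace is 2*cos(2*pi*5*3/11) = -2*cos(3*pi/11).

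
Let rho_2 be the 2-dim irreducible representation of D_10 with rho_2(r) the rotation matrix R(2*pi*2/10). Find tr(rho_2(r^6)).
chi_{rho_2}(r^6) = 2*cos(2*pi*2*6/10) = -1/2 + sqrt(5)/2

Why: rho_2(r^6) is rotation by angle 2*pi*2*6/10, whose trace is 2*cos(2*pi*2*6/10) = -1/2 + sqrt(5)/2.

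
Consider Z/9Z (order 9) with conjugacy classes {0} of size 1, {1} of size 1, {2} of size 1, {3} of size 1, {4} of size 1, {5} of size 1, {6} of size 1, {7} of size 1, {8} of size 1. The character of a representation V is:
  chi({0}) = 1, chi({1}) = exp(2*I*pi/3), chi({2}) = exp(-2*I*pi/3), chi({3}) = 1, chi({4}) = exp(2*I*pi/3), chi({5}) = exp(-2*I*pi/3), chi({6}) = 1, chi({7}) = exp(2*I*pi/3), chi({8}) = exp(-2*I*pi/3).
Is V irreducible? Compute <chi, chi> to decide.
Irreducible: <chi, chi> = 1.

Working: <chi, chi> = (1/|G|) sum_C |C| * |chi(C)|^2 = (1/9)[1*|1|^2 + 1*|exp(2*I*pi/3)|^2 + 1*|exp(-2*I*pi/3)|^2 + 1*|1|^2 + 1*|exp(2*I*pi/3)|^2 + 1*|exp(-2*I*pi/3)|^2 + 1*|1|^2 + 1*|exp(2*I*pi/3)|^2 + 1*|exp(-2*I*pi/3)|^2]
  = (1/9)[(1) + (1) + (1) + (1) + (1) + (1) + (1) + (1) + (1)] = 9/9 = 1.
(Exp terms are combined using exp(i*s)*conj(exp(i*t)) = exp(i*(s-t)), and sums of them are collapsed using the identity that for every m > 1 the m distinct m-th roots of unity sum to 0, e.g. 1 + exp(2*I*pi/3) + exp(-2*I*pi/3) = 0.)
A character is irreducible iff <chi, chi> = 1, so this representation is irreducible.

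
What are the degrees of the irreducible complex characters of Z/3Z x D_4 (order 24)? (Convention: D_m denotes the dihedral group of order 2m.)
Dimensions: 1, 1, 1, 1, 1, 1, 1, 1, 1, 1, 1, 1, 2, 2, 2

Argument: There are 15 irreducibles (= number of conjugacy classes). Their dimensions d_i satisfy sum d_i^2 = |G| = 24: 1 + 1 + 1 + 1 + 1 + 1 + 1 + 1 + 1 + 1 + 1 + 1 + 4 + 4 + 4 = 24. (For the product with Z/3Z: each of the 3 1-dim characters of Z/3Z tensors with each irrep of D_4, giving 3 copies of each D_4-dimension.)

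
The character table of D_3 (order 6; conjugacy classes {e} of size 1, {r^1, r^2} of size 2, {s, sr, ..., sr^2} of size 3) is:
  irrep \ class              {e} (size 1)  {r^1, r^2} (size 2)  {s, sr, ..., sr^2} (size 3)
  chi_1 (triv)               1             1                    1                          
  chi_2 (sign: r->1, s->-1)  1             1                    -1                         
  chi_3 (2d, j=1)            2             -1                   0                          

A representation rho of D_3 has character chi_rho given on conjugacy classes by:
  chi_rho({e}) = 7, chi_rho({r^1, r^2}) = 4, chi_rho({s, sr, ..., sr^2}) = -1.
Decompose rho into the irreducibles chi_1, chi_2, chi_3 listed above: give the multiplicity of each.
Multiplicities: chi_1: 2, chi_2: 3, chi_3: 1.

Details: Use <chi_rho, chi> = (1/|G|) sum_C |C| * chi_rho(C) * conj(chi(C)) with |G| = 6 for each irreducible chi in the table:
  <chi_rho, chi_1> = (1/6)[1*(7)*conj(1) + 2*(4)*conj(1) + 3*(-1)*conj(1)]
      = (1/6)[(7) + (8) + (-3)] = 12/6 = 2
  <chi_rho, chi_2> = (1/6)[1*(7)*conj(1) + 2*(4)*conj(1) + 3*(-1)*conj(-1)]
      = (1/6)[(7) + (8) + (3)] = 18/6 = 3
  <chi_rho, chi_3> = (1/6)[1*(7)*conj(2) + 2*(4)*conj(-1) + 3*(-1)*conj(0)]
      = (1/6)[(14) + (-8) + (0)] = 6/6 = 1
Dimension check: dim(rho) = sum (mult * dim) = 2*1 + 3*1 + 1*2 = 7 = chi_rho(e) = 7.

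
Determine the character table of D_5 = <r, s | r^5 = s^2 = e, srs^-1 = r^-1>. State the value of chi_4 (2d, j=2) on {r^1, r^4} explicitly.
Conjugacy classes: {e} of size 1, {r^1, r^4} of size 2, {r^2, r^3} of size 2, {s, sr, ..., sr^4} of size 5.
Character table:
  irrep \ class              {e} (size 1)  {r^1, r^4} (size 2)  {r^2, r^3} (size 2)  {s, sr, ..., sr^4} (size 5)
  chi_1 (triv)               1             1                    1                    1                          
  chi_2 (sign: r->1, s->-1)  1             1                    1                    -1                         
  chi_3 (2d, j=1)            2             -1/2 + sqrt(5)/2     -sqrt(5)/2 - 1/2     0                          
  chi_4 (2d, j=2)            2             -sqrt(5)/2 - 1/2     -1/2 + sqrt(5)/2     0                          

Spot check: chi_4 (2d, j=2) on {r^1, r^4} = -sqrt(5)/2 - 1/2.

Justification: D_5 has order 2*5 = 10 with 4 conjugacy classes, hence 4 irreducibles. Sum of squared dims 1 + 1 + 4 + 4 = 10 = |G|. Linear characters come from the abelianisation; the 2-dimensional irreps have character r^k -> 2*cos(2*pi*j*k/5), reflections -> 0.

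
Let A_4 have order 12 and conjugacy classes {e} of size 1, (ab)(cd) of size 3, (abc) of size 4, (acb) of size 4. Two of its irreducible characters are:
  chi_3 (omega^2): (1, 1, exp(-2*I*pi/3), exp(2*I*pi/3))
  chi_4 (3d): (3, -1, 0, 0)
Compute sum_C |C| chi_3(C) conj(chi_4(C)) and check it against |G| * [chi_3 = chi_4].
Sum = 0; so <chi_3, chi_4> = 0 (distinct irreducibles are orthogonal).

Proof sketch: Compute term by term over conjugacy classes (|C| * chi_3(C) * conj(chi_4(C))):
  1*(1)*conj(3) + 3*(1)*conj(-1) + 4*(exp(-2*I*pi/3))*conj(0) + 4*(exp(2*I*pi/3))*conj(0)
  = (3) + (-3) + (0) + (0)
  = 0.
(Exp terms are combined using exp(i*s)*conj(exp(i*t)) = exp(i*(s-t)), and sums of them are collapsed using the identity that for every m > 1 the m distinct m-th roots of unity sum to 0, e.g. 1 + exp(2*I*pi/3) + exp(-2*I*pi/3) = 0.)
Dividing by |G| = 12 gives 0/12 = 0, matching the row-orthogonality relation <chi_3, chi_4> = [chi_3 = chi_4].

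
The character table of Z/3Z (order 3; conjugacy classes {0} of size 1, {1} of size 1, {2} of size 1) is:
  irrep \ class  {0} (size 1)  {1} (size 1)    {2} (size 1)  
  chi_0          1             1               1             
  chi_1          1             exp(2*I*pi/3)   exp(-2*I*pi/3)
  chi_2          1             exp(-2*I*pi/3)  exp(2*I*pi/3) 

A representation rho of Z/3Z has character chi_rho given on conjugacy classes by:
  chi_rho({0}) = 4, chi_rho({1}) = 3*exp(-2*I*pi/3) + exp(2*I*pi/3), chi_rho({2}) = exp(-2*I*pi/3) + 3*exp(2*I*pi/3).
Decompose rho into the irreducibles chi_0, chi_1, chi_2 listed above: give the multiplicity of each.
Multiplicities: chi_0: 0, chi_1: 1, chi_2: 3.

Explanation: Use <chi_rho, chi> = (1/|G|) sum_C |C| * chi_rho(C) * conj(chi(C)) with |G| = 3 for each irreducible chi in the table:
  <chi_rho, chi_0> = (1/3)[1*(4)*conj(1) + 1*(3*exp(-2*I*pi/3) + exp(2*I*pi/3))*conj(1) + 1*(exp(-2*I*pi/3) + 3*exp(2*I*pi/3))*conj(1)]
      = (1/3)[(4) + (3*exp(-2*I*pi/3) + exp(2*I*pi/3)) + (exp(-2*I*pi/3) + 3*exp(2*I*pi/3))] = 0/3 = 0
  <chi_rho, chi_1> = (1/3)[1*(4)*conj(1) + 1*(3*exp(-2*I*pi/3) + exp(2*I*pi/3))*conj(exp(2*I*pi/3)) + 1*(exp(-2*I*pi/3) + 3*exp(2*I*pi/3))*conj(exp(-2*I*pi/3))]
      = (1/3)[(4) + (1 + 3*exp(2*I*pi/3)) + (1 + 3*exp(-2*I*pi/3))] = 3/3 = 1
  <chi_rho, chi_2> = (1/3)[1*(4)*conj(1) + 1*(3*exp(-2*I*pi/3) + exp(2*I*pi/3))*conj(exp(-2*I*pi/3)) + 1*(exp(-2*I*pi/3) + 3*exp(2*I*pi/3))*conj(exp(2*I*pi/3))]
      = (1/3)[(4) + (3 + exp(-2*I*pi/3)) + (3 + exp(2*I*pi/3))] = 9/3 = 3
(Exp terms are combined using exp(i*s)*conj(exp(i*t)) = exp(i*(s-t)), and sums of them are collapsed using the identity that for every m > 1 the m distinct m-th roots of unity sum to 0, e.g. 1 + exp(2*I*pi/3) + exp(-2*I*pi/3) = 0.)
Dimension check: dim(rho) = sum (mult * dim) = 0*1 + 1*1 + 3*1 = 4 = chi_rho(e) = 4.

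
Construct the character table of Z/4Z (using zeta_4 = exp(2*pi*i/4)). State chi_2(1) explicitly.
Character table of Z/4Z (irreps indexed chi_0,...,chi_3 with chi_k(m) = zeta_4^(k*m), zeta_4 = exp(2*pi*i/4)):
  irrep \ class  {0} (size 1)  {1} (size 1)  {2} (size 1)  {3} (size 1)
  chi_0          1             1             1             1           
  chi_1          1             I             -1            -I          
  chi_2          1             -1            1             -1          
  chi_3          1             -I            -1            I           

Spot check: chi_2(1) = zeta_4^(2*1) = zeta_4^2 = -1.

Details: Z/4Z is abelian, so all 4 irreducible complex representations are 1-dimensional. They are given by chi_k(m) = zeta_4^(k*m) for k = 0,...,3. Row orthogonality: sum_m chi_k(m) conj(chi_l(m)) = 4 * [k = l].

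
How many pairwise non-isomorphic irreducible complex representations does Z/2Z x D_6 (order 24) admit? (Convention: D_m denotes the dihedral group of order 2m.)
12

The number of irreducible complex representations of a finite group equals its number of conjugacy classes. For a direct product, #classes(G x H) = #classes(G) * #classes(H). Z/2Z has 2 classes (abelian), D_6 has 6 classes, so 2 * 6 = 12, so Z/2Z x D_6 (order 24) has exactly 12 irreducible complex representations.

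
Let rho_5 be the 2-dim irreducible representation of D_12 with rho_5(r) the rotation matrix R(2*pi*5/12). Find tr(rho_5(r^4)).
chi_{rho_5}(r^4) = 2*cos(2*pi*5*4/12) = -1

Details: rho_5(r^4) is rotation by angle 2*pi*5*4/12, whose trace is 2*cos(2*pi*5*4/12) = -1.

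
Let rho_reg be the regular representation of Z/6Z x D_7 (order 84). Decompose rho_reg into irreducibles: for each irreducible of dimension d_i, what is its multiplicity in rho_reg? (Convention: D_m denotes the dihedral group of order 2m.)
Each irreducible V_i of dimension d_i appears with multiplicity d_i, i.e. rho_reg = (direct sum over all irreducibles V_i) d_i V_i. The irreducible dimensions for Z/6Z x D_7 are 1, 1, 1, 1, 1, 1, 1, 1, 1, 1, 1, 1, 2, 2, 2, 2, 2, 2, 2, 2, 2, 2, 2, 2, 2, 2, 2, 2, 2, 2: 12 irreducibles of dimension 1, each with multiplicity 1; 18 irreducibles of dimension 2, each with multiplicity 2. Total dimension 12*1*1 + 18*2*2 = 84 = |G|.

General theorem: in the regular representation of a finite group G, each irreducible appears with multiplicity equal to its dimension. Check: dim(rho_reg) = sum d_i^2 = 1 + 1 + 1 + 1 + 1 + 1 + 1 + 1 + 1 + 1 + 1 + 1 + 4 + 4 + 4 + 4 + 4 + 4 + 4 + 4 + 4 + 4 + 4 + 4 + 4 + 4 + 4 + 4 + 4 + 4 = 84 = |G|.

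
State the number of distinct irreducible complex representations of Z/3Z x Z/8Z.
24

Details: The number of irreducible complex representations of a finite group equals its number of conjugacy classes. Z/3Z x Z/8Z is abelian of order 24, so every element is its own conjugacy class: 24 classes, so Z/3Z x Z/8Z (order 24) has exactly 24 irreducible complex representations.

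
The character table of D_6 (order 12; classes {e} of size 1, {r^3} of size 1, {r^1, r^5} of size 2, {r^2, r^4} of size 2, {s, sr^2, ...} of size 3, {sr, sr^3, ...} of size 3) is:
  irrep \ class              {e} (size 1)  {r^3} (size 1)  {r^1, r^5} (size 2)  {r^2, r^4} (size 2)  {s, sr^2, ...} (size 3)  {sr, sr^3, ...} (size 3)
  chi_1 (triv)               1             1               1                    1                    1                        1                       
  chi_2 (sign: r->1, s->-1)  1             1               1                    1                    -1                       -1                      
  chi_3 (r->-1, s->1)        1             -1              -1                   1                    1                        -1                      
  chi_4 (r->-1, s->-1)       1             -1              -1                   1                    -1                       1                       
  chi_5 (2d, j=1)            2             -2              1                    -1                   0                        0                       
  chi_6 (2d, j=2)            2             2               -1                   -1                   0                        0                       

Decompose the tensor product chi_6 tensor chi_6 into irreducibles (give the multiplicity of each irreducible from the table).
chi_6 tensor chi_6 = chi_1 + chi_2 + chi_6 (all other irreducibles have multiplicity 0).

The character of a tensor product is the pointwise product (chi_6 * chi_6)(C) = chi_6(C) * chi_6(C):
  {e}: (2)*(2), {r^3}: (2)*(2), {r^1, r^5}: (-1)*(-1), {r^2, r^4}: (-1)*(-1), {s, sr^2, ...}: (0)*(0), {sr, sr^3, ...}: (0)*(0)
so (chi_6 * chi_6) takes values
  {e} -> 4, {r^3} -> 4, {r^1, r^5} -> 1, {r^2, r^4} -> 1, {s, sr^2, ...} -> 0, {sr, sr^3, ...} -> 0.
Now take the inner product of this character with each irreducible chi from the table, <chi_6*chi_6, chi> = (1/12) sum_C |C| (chi_6*chi_6)(C) conj(chi(C)):
  <chi_6*chi_6, chi_1> = (1/12)[1*(4)*conj(1) + 1*(4)*conj(1) + 2*(1)*conj(1) + 2*(1)*conj(1) + 3*(0)*conj(1) + 3*(0)*conj(1)]
      = (1/12)[(4) + (4) + (2) + (2) + (0) + (0)] = 12/12 = 1
  <chi_6*chi_6, chi_2> = (1/12)[1*(4)*conj(1) + 1*(4)*conj(1) + 2*(1)*conj(1) + 2*(1)*conj(1) + 3*(0)*conj(-1) + 3*(0)*conj(-1)]
      = (1/12)[(4) + (4) + (2) + (2) + (0) + (0)] = 12/12 = 1
  <chi_6*chi_6, chi_3> = (1/12)[1*(4)*conj(1) + 1*(4)*conj(-1) + 2*(1)*conj(-1) + 2*(1)*conj(1) + 3*(0)*conj(1) + 3*(0)*conj(-1)]
      = (1/12)[(4) + (-4) + (-2) + (2) + (0) + (0)] = 0/12 = 0
  <chi_6*chi_6, chi_4> = (1/12)[1*(4)*conj(1) + 1*(4)*conj(-1) + 2*(1)*conj(-1) + 2*(1)*conj(1) + 3*(0)*conj(-1) + 3*(0)*conj(1)]
      = (1/12)[(4) + (-4) + (-2) + (2) + (0) + (0)] = 0/12 = 0
  <chi_6*chi_6, chi_5> = (1/12)[1*(4)*conj(2) + 1*(4)*conj(-2) + 2*(1)*conj(1) + 2*(1)*conj(-1) + 3*(0)*conj(0) + 3*(0)*conj(0)]
      = (1/12)[(8) + (-8) + (2) + (-2) + (0) + (0)] = 0/12 = 0
  <chi_6*chi_6, chi_6> = (1/12)[1*(4)*conj(2) + 1*(4)*conj(2) + 2*(1)*conj(-1) + 2*(1)*conj(-1) + 3*(0)*conj(0) + 3*(0)*conj(0)]
      = (1/12)[(8) + (8) + (-2) + (-2) + (0) + (0)] = 12/12 = 1
Hence the multiplicities are chi_1: 1, chi_2: 1, chi_6: 1. Dimension check: dim(chi_6)*dim(chi_6) = 2*2 = 4 and sum (mult * dim) = 1*1 + 1*1 + 1*2 = 4.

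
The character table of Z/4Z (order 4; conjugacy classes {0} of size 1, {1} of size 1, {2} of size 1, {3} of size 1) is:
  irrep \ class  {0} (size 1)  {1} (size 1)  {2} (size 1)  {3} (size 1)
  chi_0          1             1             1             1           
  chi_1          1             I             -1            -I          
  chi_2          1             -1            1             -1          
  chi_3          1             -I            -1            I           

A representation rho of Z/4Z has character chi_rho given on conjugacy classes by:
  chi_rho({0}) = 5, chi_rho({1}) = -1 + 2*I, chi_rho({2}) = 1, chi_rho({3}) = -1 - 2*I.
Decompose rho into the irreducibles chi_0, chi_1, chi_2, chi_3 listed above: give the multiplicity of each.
Multiplicities: chi_0: 1, chi_1: 2, chi_2: 2, chi_3: 0.

Proof sketch: Use <chi_rho, chi> = (1/|G|) sum_C |C| * chi_rho(C) * conj(chi(C)) with |G| = 4 for each irreducible chi in the table:
  <chi_rho, chi_0> = (1/4)[1*(5)*conj(1) + 1*(-1 + 2*I)*conj(1) + 1*(1)*conj(1) + 1*(-1 - 2*I)*conj(1)]
      = (1/4)[(5) + (-1 + 2*I) + (1) + (-1 - 2*I)] = 4/4 = 1
  <chi_rho, chi_1> = (1/4)[1*(5)*conj(1) + 1*(-1 + 2*I)*conj(I) + 1*(1)*conj(-1) + 1*(-1 - 2*I)*conj(-I)]
      = (1/4)[(5) + (2 + I) + (-1) + (2 - I)] = 8/4 = 2
  <chi_rho, chi_2> = (1/4)[1*(5)*conj(1) + 1*(-1 + 2*I)*conj(-1) + 1*(1)*conj(1) + 1*(-1 - 2*I)*conj(-1)]
      = (1/4)[(5) + (1 - 2*I) + (1) + (1 + 2*I)] = 8/4 = 2
  <chi_rho, chi_3> = (1/4)[1*(5)*conj(1) + 1*(-1 + 2*I)*conj(-I) + 1*(1)*conj(-1) + 1*(-1 - 2*I)*conj(I)]
      = (1/4)[(5) + (-2 - I) + (-1) + (-2 + I)] = 0/4 = 0
(Exp terms are combined using exp(i*s)*conj(exp(i*t)) = exp(i*(s-t)), and sums of them are collapsed using the identity that for every m > 1 the m distinct m-th roots of unity sum to 0, e.g. 1 + exp(2*I*pi/3) + exp(-2*I*pi/3) = 0.)
Dimension check: dim(rho) = sum (mult * dim) = 1*1 + 2*1 + 2*1 + 0*1 = 5 = chi_rho(e) = 5.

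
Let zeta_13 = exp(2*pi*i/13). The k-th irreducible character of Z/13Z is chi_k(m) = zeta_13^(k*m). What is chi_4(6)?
chi_4(6) = zeta_13^24 = exp(-4*I*pi/13)

Why: chi_4(6) = zeta_13^(4*6) = zeta_13^24. Since zeta_13^13 = 1, this equals zeta_13^11 = exp(2*pi*i*11/13) = exp(-4*I*pi/13).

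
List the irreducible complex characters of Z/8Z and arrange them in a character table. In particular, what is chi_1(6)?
Character table of Z/8Z (irreps indexed chi_0,...,chi_7 with chi_k(m) = zeta_8^(k*m), zeta_8 = exp(2*pi*i/8)):
  irrep \ class  {0} (size 1)  {1} (size 1)    {2} (size 1)  {3} (size 1)    {4} (size 1)  {5} (size 1)    {6} (size 1)  {7} (size 1)  
  chi_0          1             1               1             1               1             1               1             1             
  chi_1          1             exp(I*pi/4)     I             exp(3*I*pi/4)   -1            exp(-3*I*pi/4)  -I            exp(-I*pi/4)  
  chi_2          1             I               -1            -I              1             I               -1            -I            
  chi_3          1             exp(3*I*pi/4)   -I            exp(I*pi/4)     -1            exp(-I*pi/4)    I             exp(-3*I*pi/4)
  chi_4          1             -1              1             -1              1             -1              1             -1            
  chi_5          1             exp(-3*I*pi/4)  I             exp(-I*pi/4)    -1            exp(I*pi/4)     -I            exp(3*I*pi/4) 
  chi_6          1             -I              -1            I               1             -I              -1            I             
  chi_7          1             exp(-I*pi/4)    -I            exp(-3*I*pi/4)  -1            exp(3*I*pi/4)   I             exp(I*pi/4)   

Spot check: chi_1(6) = zeta_8^(1*6) = zeta_8^6 = -I.

Reasoning: Z/8Z is abelian, so all 8 irreducible complex representations are 1-dimensional. They are given by chi_k(m) = zeta_8^(k*m) for k = 0,...,7. Row orthogonality: sum_m chi_k(m) conj(chi_l(m)) = 8 * [k = l].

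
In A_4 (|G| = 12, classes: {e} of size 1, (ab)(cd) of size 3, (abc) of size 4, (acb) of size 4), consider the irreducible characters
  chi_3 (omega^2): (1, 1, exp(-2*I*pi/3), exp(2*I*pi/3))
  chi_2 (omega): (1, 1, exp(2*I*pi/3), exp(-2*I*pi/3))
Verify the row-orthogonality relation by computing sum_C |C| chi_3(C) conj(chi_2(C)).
Sum = 0; so <chi_3, chi_2> = 0 (distinct irreducibles are orthogonal).

Argument: Compute term by term over conjugacy classes (|C| * chi_3(C) * conj(chi_2(C))):
  1*(1)*conj(1) + 3*(1)*conj(1) + 4*(exp(-2*I*pi/3))*conj(exp(2*I*pi/3)) + 4*(exp(2*I*pi/3))*conj(exp(-2*I*pi/3))
  = (1) + (3) + (4*exp(2*I*pi/3)) + (4*exp(-2*I*pi/3))
  = 0.
(Exp terms are combined using exp(i*s)*conj(exp(i*t)) = exp(i*(s-t)), and sums of them are collapsed using the identity that for every m > 1 the m distinct m-th roots of unity sum to 0, e.g. 1 + exp(2*I*pi/3) + exp(-2*I*pi/3) = 0.)
Dividing by |G| = 12 gives 0/12 = 0, matching the row-orthogonality relation <chi_3, chi_2> = [chi_3 = chi_2].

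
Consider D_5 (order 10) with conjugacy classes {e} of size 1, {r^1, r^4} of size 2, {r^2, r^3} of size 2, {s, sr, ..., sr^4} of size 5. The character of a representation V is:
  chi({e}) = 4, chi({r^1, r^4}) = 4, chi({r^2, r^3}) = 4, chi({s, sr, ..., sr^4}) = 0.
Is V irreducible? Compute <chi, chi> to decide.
Not irreducible (reducible): <chi, chi> = 8 > 1.

Reasoning: <chi, chi> = (1/|G|) sum_C |C| * |chi(C)|^2 = (1/10)[1*|4|^2 + 2*|4|^2 + 2*|4|^2 + 5*|0|^2]
  = (1/10)[(16) + (32) + (32) + (0)] = 80/10 = 8.
A character is irreducible iff <chi, chi> = 1, so this representation is reducible.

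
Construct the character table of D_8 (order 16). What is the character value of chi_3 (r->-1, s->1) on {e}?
Conjugacy classes: {e} of size 1, {r^4} of size 1, {r^1, r^7} of size 2, {r^2, r^6} of size 2, {r^3, r^5} of size 2, {s, sr^2, ...} of size 4, {sr, sr^3, ...} of size 4.
Character table:
  irrep \ class              {e} (size 1)  {r^4} (size 1)  {r^1, r^7} (size 2)  {r^2, r^6} (size 2)  {r^3, r^5} (size 2)  {s, sr^2, ...} (size 4)  {sr, sr^3, ...} (size 4)
  chi_1 (triv)               1             1               1                    1                    1                    1                        1                       
  chi_2 (sign: r->1, s->-1)  1             1               1                    1                    1                    -1                       -1                      
  chi_3 (r->-1, s->1)        1             1               -1                   1                    -1                   1                        -1                      
  chi_4 (r->-1, s->-1)       1             1               -1                   1                    -1                   -1                       1                       
  chi_5 (2d, j=1)            2             -2              sqrt(2)              0                    -sqrt(2)             0                        0                       
  chi_6 (2d, j=2)            2             2               0                    -2                   0                    0                        0                       
  chi_7 (2d, j=3)            2             -2              -sqrt(2)             0                    sqrt(2)              0                        0                       

Spot check: chi_3 (r->-1, s->1) on {e} = 1.

Reasoning: D_8 has order 2*8 = 16 with 7 conjugacy classes, hence 7 irreducibles. Sum of squared dims 1 + 1 + 1 + 1 + 4 + 4 + 4 = 16 = |G|. Linear characters come from the abelianisation; the 2-dimensional irreps have character r^k -> 2*cos(2*pi*j*k/8), reflections -> 0.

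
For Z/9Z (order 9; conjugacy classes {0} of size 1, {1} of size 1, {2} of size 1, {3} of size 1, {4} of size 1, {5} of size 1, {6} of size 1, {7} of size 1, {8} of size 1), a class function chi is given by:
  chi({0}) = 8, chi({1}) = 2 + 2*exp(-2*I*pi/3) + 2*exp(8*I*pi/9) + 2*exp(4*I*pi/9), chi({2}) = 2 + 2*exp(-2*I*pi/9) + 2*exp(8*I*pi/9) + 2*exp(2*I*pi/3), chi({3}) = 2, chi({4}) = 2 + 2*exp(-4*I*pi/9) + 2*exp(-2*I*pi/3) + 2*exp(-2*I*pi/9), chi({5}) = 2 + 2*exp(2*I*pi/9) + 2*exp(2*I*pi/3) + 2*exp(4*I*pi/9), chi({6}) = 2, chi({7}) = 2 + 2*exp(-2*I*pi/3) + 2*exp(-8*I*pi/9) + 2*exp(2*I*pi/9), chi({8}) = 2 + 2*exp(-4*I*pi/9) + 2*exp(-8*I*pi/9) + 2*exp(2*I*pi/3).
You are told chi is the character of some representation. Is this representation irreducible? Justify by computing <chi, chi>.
Not irreducible (reducible): <chi, chi> = 16 > 1.

Justification: <chi, chi> = (1/|G|) sum_C |C| * |chi(C)|^2 = (1/9)[1*|8|^2 + 1*|2 + 2*exp(-2*I*pi/3) + 2*exp(8*I*pi/9) + 2*exp(4*I*pi/9)|^2 + 1*|2 + 2*exp(-2*I*pi/9) + 2*exp(8*I*pi/9) + 2*exp(2*I*pi/3)|^2 + 1*|2|^2 + 1*|2 + 2*exp(-4*I*pi/9) + 2*exp(-2*I*pi/3) + 2*exp(-2*I*pi/9)|^2 + 1*|2 + 2*exp(2*I*pi/9) + 2*exp(2*I*pi/3) + 2*exp(4*I*pi/9)|^2 + 1*|2|^2 + 1*|2 + 2*exp(-2*I*pi/3) + 2*exp(-8*I*pi/9) + 2*exp(2*I*pi/9)|^2 + 1*|2 + 2*exp(-4*I*pi/9) + 2*exp(-8*I*pi/9) + 2*exp(2*I*pi/3)|^2]
  = (1/9)[(64) + (16 + 12*exp(-4*I*pi/9) + 4*exp(-2*I*pi/3) + 8*exp(-8*I*pi/9) + 8*exp(8*I*pi/9) + 4*exp(2*I*pi/3) + 12*exp(4*I*pi/9)) + (16 + 8*exp(-2*I*pi/9) + 12*exp(-8*I*pi/9) + 4*exp(-2*I*pi/3) + 4*exp(2*I*pi/3) + 12*exp(8*I*pi/9) + 8*exp(2*I*pi/9)) + (4) + (16 + 8*exp(-4*I*pi/9) + 12*exp(-2*I*pi/9) + 4*exp(-2*I*pi/3) + 4*exp(2*I*pi/3) + 12*exp(2*I*pi/9) + 8*exp(4*I*pi/9)) + (16 + 8*exp(-4*I*pi/9) + 12*exp(-2*I*pi/9) + 4*exp(-2*I*pi/3) + 4*exp(2*I*pi/3) + 12*exp(2*I*pi/9) + 8*exp(4*I*pi/9)) + (4) + (16 + 8*exp(-2*I*pi/9) + 12*exp(-8*I*pi/9) + 4*exp(-2*I*pi/3) + 4*exp(2*I*pi/3) + 12*exp(8*I*pi/9) + 8*exp(2*I*pi/9)) + (16 + 12*exp(-4*I*pi/9) + 4*exp(-2*I*pi/3) + 8*exp(-8*I*pi/9) + 8*exp(8*I*pi/9) + 4*exp(2*I*pi/3) + 12*exp(4*I*pi/9))] = 144/9 = 16.
(Exp terms are combined using exp(i*s)*conj(exp(i*t)) = exp(i*(s-t)), and sums of them are collapsed using the identity that for every m > 1 the m distinct m-th roots of unity sum to 0, e.g. 1 + exp(2*I*pi/3) + exp(-2*I*pi/3) = 0.)
A character is irreducible iff <chi, chi> = 1, so this representation is reducible.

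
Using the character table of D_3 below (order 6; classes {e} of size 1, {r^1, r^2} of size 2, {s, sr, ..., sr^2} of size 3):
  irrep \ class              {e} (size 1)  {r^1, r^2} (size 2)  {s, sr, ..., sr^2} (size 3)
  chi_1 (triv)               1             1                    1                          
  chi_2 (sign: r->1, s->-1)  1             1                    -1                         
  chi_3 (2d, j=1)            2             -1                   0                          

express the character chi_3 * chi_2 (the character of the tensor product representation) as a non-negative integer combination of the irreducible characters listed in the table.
chi_3 tensor chi_2 = chi_3 (all other irreducibles have multiplicity 0).

Justification: The character of a tensor product is the pointwise product (chi_3 * chi_2)(C) = chi_3(C) * chi_2(C):
  {e}: (2)*(1), {r^1, r^2}: (-1)*(1), {s, sr, ..., sr^2}: (0)*(-1)
so (chi_3 * chi_2) takes values
  {e} -> 2, {r^1, r^2} -> -1, {s, sr, ..., sr^2} -> 0.
Now take the inner product of this character with each irreducible chi from the table, <chi_3*chi_2, chi> = (1/6) sum_C |C| (chi_3*chi_2)(C) conj(chi(C)):
  <chi_3*chi_2, chi_1> = (1/6)[1*(2)*conj(1) + 2*(-1)*conj(1) + 3*(0)*conj(1)]
      = (1/6)[(2) + (-2) + (0)] = 0/6 = 0
  <chi_3*chi_2, chi_2> = (1/6)[1*(2)*conj(1) + 2*(-1)*conj(1) + 3*(0)*conj(-1)]
      = (1/6)[(2) + (-2) + (0)] = 0/6 = 0
  <chi_3*chi_2, chi_3> = (1/6)[1*(2)*conj(2) + 2*(-1)*conj(-1) + 3*(0)*conj(0)]
      = (1/6)[(4) + (2) + (0)] = 6/6 = 1
Hence the multiplicities are chi_3: 1. Dimension check: dim(chi_3)*dim(chi_2) = 2*1 = 2 and sum (mult * dim) = 1*2 = 2.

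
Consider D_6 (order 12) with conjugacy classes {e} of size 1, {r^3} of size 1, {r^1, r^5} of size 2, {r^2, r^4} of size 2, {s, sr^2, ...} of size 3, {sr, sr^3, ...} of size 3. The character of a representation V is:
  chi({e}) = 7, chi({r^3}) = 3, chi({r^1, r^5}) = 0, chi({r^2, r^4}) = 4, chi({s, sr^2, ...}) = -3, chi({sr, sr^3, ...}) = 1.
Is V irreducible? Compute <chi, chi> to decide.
Not irreducible (reducible): <chi, chi> = 10 > 1.

Working: <chi, chi> = (1/|G|) sum_C |C| * |chi(C)|^2 = (1/12)[1*|7|^2 + 1*|3|^2 + 2*|0|^2 + 2*|4|^2 + 3*|-3|^2 + 3*|1|^2]
  = (1/12)[(49) + (9) + (0) + (32) + (27) + (3)] = 120/12 = 10.
A character is irreducible iff <chi, chi> = 1, so this representation is reducible.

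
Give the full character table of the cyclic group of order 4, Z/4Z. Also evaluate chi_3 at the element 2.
Character table of Z/4Z (irreps indexed chi_0,...,chi_3 with chi_k(m) = zeta_4^(k*m), zeta_4 = exp(2*pi*i/4)):
  irrep \ class  {0} (size 1)  {1} (size 1)  {2} (size 1)  {3} (size 1)
  chi_0          1             1             1             1           
  chi_1          1             I             -1            -I          
  chi_2          1             -1            1             -1          
  chi_3          1             -I            -1            I           

Spot check: chi_3(2) = zeta_4^(3*2) = zeta_4^6 = -1.

Justification: Z/4Z is abelian, so all 4 irreducible complex representations are 1-dimensional. They are given by chi_k(m) = zeta_4^(k*m) for k = 0,...,3. Row orthogonality: sum_m chi_k(m) conj(chi_l(m)) = 4 * [k = l].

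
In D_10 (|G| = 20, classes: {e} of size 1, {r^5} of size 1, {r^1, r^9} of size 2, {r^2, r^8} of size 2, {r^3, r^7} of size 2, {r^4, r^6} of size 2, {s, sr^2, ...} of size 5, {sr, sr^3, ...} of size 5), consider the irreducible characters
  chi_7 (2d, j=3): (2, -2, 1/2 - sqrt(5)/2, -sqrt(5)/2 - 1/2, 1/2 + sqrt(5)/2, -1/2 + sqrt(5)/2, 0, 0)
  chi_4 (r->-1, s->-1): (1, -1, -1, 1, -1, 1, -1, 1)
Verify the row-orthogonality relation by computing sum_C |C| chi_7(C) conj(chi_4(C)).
Sum = 0; so <chi_7, chi_4> = 0 (distinct irreducibles are orthogonal).

Explanation: Compute term by term over conjugacy classes (|C| * chi_7(C) * conj(chi_4(C))):
  1*(2)*conj(1) + 1*(-2)*conj(-1) + 2*(1/2 - sqrt(5)/2)*conj(-1) + 2*(-sqrt(5)/2 - 1/2)*conj(1) + 2*(1/2 + sqrt(5)/2)*conj(-1) + 2*(-1/2 + sqrt(5)/2)*conj(1) + 5*(0)*conj(-1) + 5*(0)*conj(1)
  = (2) + (2) + (-1 + sqrt(5)) + (-sqrt(5) - 1) + (-sqrt(5) - 1) + (-1 + sqrt(5)) + (0) + (0)
  = 0.
Dividing by |G| = 20 gives 0/20 = 0, matching the row-orthogonality relation <chi_7, chi_4> = [chi_7 = chi_4].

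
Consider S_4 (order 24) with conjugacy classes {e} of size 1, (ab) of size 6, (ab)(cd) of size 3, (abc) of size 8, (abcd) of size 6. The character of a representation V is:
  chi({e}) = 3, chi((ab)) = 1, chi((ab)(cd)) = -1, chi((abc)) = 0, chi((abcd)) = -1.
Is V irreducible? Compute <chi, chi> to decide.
Irreducible: <chi, chi> = 1.

Explanation: <chi, chi> = (1/|G|) sum_C |C| * |chi(C)|^2 = (1/24)[1*|3|^2 + 6*|1|^2 + 3*|-1|^2 + 8*|0|^2 + 6*|-1|^2]
  = (1/24)[(9) + (6) + (3) + (0) + (6)] = 24/24 = 1.
A character is irreducible iff <chi, chi> = 1, so this representation is irreducible.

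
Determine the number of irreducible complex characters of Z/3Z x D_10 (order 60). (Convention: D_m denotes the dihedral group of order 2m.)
24

Working: The number of irreducible complex representations of a finite group equals its number of conjugacy classes. For a direct product, #classes(G x H) = #classes(G) * #classes(H). Z/3Z has 3 classes (abelian), D_10 has 8 classes, so 3 * 8 = 24, so Z/3Z x D_10 (order 60) has exactly 24 irreducible complex representations.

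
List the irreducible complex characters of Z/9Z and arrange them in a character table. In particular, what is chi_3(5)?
Character table of Z/9Z (irreps indexed chi_0,...,chi_8 with chi_k(m) = zeta_9^(k*m), zeta_9 = exp(2*pi*i/9)):
  irrep \ class  {0} (size 1)  {1} (size 1)    {2} (size 1)    {3} (size 1)    {4} (size 1)    {5} (size 1)    {6} (size 1)    {7} (size 1)    {8} (size 1)  
  chi_0          1             1               1               1               1               1               1               1               1             
  chi_1          1             exp(2*I*pi/9)   exp(4*I*pi/9)   exp(2*I*pi/3)   exp(8*I*pi/9)   exp(-8*I*pi/9)  exp(-2*I*pi/3)  exp(-4*I*pi/9)  exp(-2*I*pi/9)
  chi_2          1             exp(4*I*pi/9)   exp(8*I*pi/9)   exp(-2*I*pi/3)  exp(-2*I*pi/9)  exp(2*I*pi/9)   exp(2*I*pi/3)   exp(-8*I*pi/9)  exp(-4*I*pi/9)
  chi_3          1             exp(2*I*pi/3)   exp(-2*I*pi/3)  1               exp(2*I*pi/3)   exp(-2*I*pi/3)  1               exp(2*I*pi/3)   exp(-2*I*pi/3)
  chi_4          1             exp(8*I*pi/9)   exp(-2*I*pi/9)  exp(2*I*pi/3)   exp(-4*I*pi/9)  exp(4*I*pi/9)   exp(-2*I*pi/3)  exp(2*I*pi/9)   exp(-8*I*pi/9)
  chi_5          1             exp(-8*I*pi/9)  exp(2*I*pi/9)   exp(-2*I*pi/3)  exp(4*I*pi/9)   exp(-4*I*pi/9)  exp(2*I*pi/3)   exp(-2*I*pi/9)  exp(8*I*pi/9) 
  chi_6          1             exp(-2*I*pi/3)  exp(2*I*pi/3)   1               exp(-2*I*pi/3)  exp(2*I*pi/3)   1               exp(-2*I*pi/3)  exp(2*I*pi/3) 
  chi_7          1             exp(-4*I*pi/9)  exp(-8*I*pi/9)  exp(2*I*pi/3)   exp(2*I*pi/9)   exp(-2*I*pi/9)  exp(-2*I*pi/3)  exp(8*I*pi/9)   exp(4*I*pi/9) 
  chi_8          1             exp(-2*I*pi/9)  exp(-4*I*pi/9)  exp(-2*I*pi/3)  exp(-8*I*pi/9)  exp(8*I*pi/9)   exp(2*I*pi/3)   exp(4*I*pi/9)   exp(2*I*pi/9) 

Spot check: chi_3(5) = zeta_9^(3*5) = zeta_9^15 = exp(-2*I*pi/3).

Proof sketch: Z/9Z is abelian, so all 9 irreducible complex representations are 1-dimensional. They are given by chi_k(m) = zeta_9^(k*m) for k = 0,...,8. Row orthogonality: sum_m chi_k(m) conj(chi_l(m)) = 9 * [k = l].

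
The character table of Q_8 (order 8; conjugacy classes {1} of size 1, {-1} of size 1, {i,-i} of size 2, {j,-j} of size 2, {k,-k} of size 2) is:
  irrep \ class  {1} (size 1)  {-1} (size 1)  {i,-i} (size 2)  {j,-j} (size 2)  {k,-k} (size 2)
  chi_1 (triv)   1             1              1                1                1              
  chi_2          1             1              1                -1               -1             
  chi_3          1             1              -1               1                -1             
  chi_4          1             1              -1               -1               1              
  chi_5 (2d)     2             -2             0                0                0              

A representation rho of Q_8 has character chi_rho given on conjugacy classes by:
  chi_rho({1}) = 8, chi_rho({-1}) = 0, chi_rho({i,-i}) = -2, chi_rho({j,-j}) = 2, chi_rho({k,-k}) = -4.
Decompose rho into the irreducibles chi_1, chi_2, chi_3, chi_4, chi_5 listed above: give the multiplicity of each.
Multiplicities: chi_1: 0, chi_2: 1, chi_3: 3, chi_4: 0, chi_5: 2.

Argument: Use <chi_rho, chi> = (1/|G|) sum_C |C| * chi_rho(C) * conj(chi(C)) with |G| = 8 for each irreducible chi in the table:
  <chi_rho, chi_1> = (1/8)[1*(8)*conj(1) + 1*(0)*conj(1) + 2*(-2)*conj(1) + 2*(2)*conj(1) + 2*(-4)*conj(1)]
      = (1/8)[(8) + (0) + (-4) + (4) + (-8)] = 0/8 = 0
  <chi_rho, chi_2> = (1/8)[1*(8)*conj(1) + 1*(0)*conj(1) + 2*(-2)*conj(1) + 2*(2)*conj(-1) + 2*(-4)*conj(-1)]
      = (1/8)[(8) + (0) + (-4) + (-4) + (8)] = 8/8 = 1
  <chi_rho, chi_3> = (1/8)[1*(8)*conj(1) + 1*(0)*conj(1) + 2*(-2)*conj(-1) + 2*(2)*conj(1) + 2*(-4)*conj(-1)]
      = (1/8)[(8) + (0) + (4) + (4) + (8)] = 24/8 = 3
  <chi_rho, chi_4> = (1/8)[1*(8)*conj(1) + 1*(0)*conj(1) + 2*(-2)*conj(-1) + 2*(2)*conj(-1) + 2*(-4)*conj(1)]
      = (1/8)[(8) + (0) + (4) + (-4) + (-8)] = 0/8 = 0
  <chi_rho, chi_5> = (1/8)[1*(8)*conj(2) + 1*(0)*conj(-2) + 2*(-2)*conj(0) + 2*(2)*conj(0) + 2*(-4)*conj(0)]
      = (1/8)[(16) + (0) + (0) + (0) + (0)] = 16/8 = 2
Dimension check: dim(rho) = sum (mult * dim) = 0*1 + 1*1 + 3*1 + 0*1 + 2*2 = 8 = chi_rho(e) = 8.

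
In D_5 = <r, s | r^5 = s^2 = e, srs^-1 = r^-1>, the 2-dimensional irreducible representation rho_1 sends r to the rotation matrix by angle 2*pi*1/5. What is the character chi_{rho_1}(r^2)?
chi_{rho_1}(r^2) = 2*cos(2*pi*1*2/5) = -sqrt(5)/2 - 1/2

Reasoning: rho_1(r^2) is rotation by angle 2*pi*1*2/5, whose trace is 2*cos(2*pi*1*2/5) = -sqrt(5)/2 - 1/2.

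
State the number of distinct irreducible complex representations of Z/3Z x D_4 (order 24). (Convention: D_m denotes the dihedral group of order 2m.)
15

Why: The number of irreducible complex representations of a finite group equals its number of conjugacy classes. For a direct product, #classes(G x H) = #classes(G) * #classes(H). Z/3Z has 3 classes (abelian), D_4 has 5 classes, so 3 * 5 = 15, so Z/3Z x D_4 (order 24) has exactly 15 irreducible complex representations.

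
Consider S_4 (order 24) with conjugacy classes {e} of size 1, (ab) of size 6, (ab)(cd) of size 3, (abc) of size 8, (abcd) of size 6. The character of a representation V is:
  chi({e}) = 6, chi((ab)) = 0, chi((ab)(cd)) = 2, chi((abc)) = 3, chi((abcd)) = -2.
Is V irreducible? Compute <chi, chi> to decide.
Not irreducible (reducible): <chi, chi> = 6 > 1.

Working: <chi, chi> = (1/|G|) sum_C |C| * |chi(C)|^2 = (1/24)[1*|6|^2 + 6*|0|^2 + 3*|2|^2 + 8*|3|^2 + 6*|-2|^2]
  = (1/24)[(36) + (0) + (12) + (72) + (24)] = 144/24 = 6.
A character is irreducible iff <chi, chi> = 1, so this representation is reducible.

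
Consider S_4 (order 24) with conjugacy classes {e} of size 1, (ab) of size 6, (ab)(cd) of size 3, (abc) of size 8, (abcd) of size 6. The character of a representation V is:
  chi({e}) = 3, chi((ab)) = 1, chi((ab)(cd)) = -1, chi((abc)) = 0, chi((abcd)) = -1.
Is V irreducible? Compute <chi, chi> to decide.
Irreducible: <chi, chi> = 1.

Explanation: <chi, chi> = (1/|G|) sum_C |C| * |chi(C)|^2 = (1/24)[1*|3|^2 + 6*|1|^2 + 3*|-1|^2 + 8*|0|^2 + 6*|-1|^2]
  = (1/24)[(9) + (6) + (3) + (0) + (6)] = 24/24 = 1.
A character is irreducible iff <chi, chi> = 1, so this representation is irreducible.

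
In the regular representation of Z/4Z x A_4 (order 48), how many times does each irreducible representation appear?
Each irreducible V_i of dimension d_i appears with multiplicity d_i, i.e. rho_reg = (direct sum over all irreducibles V_i) d_i V_i. The irreducible dimensions for Z/4Z x A_4 are 1, 1, 1, 1, 1, 1, 1, 1, 1, 1, 1, 1, 3, 3, 3, 3: 12 irreducibles of dimension 1, each with multiplicity 1; 4 irreducibles of dimension 3, each with multiplicity 3. Total dimension 12*1*1 + 4*3*3 = 48 = |G|.

Why: General theorem: in the regular representation of a finite group G, each irreducible appears with multiplicity equal to its dimension. Check: dim(rho_reg) = sum d_i^2 = 1 + 1 + 1 + 1 + 1 + 1 + 1 + 1 + 1 + 1 + 1 + 1 + 9 + 9 + 9 + 9 = 48 = |G|.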